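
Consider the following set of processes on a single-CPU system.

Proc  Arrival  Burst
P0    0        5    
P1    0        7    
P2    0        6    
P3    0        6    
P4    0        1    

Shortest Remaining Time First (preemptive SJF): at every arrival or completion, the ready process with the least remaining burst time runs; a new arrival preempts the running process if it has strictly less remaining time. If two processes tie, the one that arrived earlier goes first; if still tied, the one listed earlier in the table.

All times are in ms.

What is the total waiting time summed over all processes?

Timeline: | P4 0-1 | P0 1-6 | P2 6-12 | P3 12-18 | P1 18-25 |
Completion: P0=6  P1=25  P2=12  P3=18  P4=1
Turnaround (C−A): P0=6  P1=25  P2=12  P3=18  P4=1
Waiting = turnaround − burst: P0=1, P1=18, P2=6, P3=12, P4=0
Total waiting = 1 + 18 + 6 + 12 + 0 = 37

37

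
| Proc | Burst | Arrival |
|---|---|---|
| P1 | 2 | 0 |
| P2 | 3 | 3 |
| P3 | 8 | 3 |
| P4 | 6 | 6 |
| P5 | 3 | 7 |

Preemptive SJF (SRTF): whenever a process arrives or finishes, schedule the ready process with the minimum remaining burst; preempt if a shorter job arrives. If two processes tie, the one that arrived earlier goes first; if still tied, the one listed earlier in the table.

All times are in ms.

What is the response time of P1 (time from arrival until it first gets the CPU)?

0

Gantt: | P1 0-2 | idle 2-3 | P2 3-6 | P4 6-7 | P5 7-10 | P4 10-15 | P3 15-23 |
Completion: P1=2  P2=6  P3=23  P4=15  P5=10
Turnaround (C−A): P1=2  P2=3  P3=20  P4=9  P5=3
Response(P1) = first start − arrival = 0 − 0 = 0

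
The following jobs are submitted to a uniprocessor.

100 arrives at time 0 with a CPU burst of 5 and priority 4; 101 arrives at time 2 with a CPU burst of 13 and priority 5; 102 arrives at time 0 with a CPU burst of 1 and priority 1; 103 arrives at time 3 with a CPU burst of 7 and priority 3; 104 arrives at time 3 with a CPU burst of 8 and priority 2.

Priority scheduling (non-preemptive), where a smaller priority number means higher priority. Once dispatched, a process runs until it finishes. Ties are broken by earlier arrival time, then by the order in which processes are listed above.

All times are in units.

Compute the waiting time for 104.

Timeline: | 102 0-1 | 100 1-6 | 104 6-14 | 103 14-21 | 101 21-34 |
Completion: 100=6  101=34  102=1  103=21  104=14
Waiting(104) = turnaround − burst = 11 − 8 = 3

3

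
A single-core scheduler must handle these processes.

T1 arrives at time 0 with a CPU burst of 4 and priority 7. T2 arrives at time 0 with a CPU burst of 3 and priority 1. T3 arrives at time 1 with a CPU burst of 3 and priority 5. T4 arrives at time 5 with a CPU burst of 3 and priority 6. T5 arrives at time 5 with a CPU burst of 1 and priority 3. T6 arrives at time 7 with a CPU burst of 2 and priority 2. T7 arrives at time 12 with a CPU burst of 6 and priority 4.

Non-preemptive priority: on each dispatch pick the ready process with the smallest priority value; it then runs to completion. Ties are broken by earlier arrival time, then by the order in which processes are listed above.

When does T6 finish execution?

9

Gantt: | T2 0-3 | T3 3-6 | T5 6-7 | T6 7-9 | T4 9-12 | T7 12-18 | T1 18-22 |
Completion: T1=22  T2=3  T3=6  T4=12  T5=7  T6=9  T7=18
Turnaround (C−A): T1=22  T2=3  T3=5  T4=7  T5=2  T6=2  T7=6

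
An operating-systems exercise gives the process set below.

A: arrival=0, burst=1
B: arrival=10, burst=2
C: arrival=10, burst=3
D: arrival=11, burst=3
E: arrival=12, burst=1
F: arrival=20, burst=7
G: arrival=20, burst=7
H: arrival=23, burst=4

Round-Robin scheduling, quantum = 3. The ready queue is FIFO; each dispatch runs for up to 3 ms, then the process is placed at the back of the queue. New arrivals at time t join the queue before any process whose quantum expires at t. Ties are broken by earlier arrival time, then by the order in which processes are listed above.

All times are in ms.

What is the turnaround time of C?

5

Gantt: | A 0-1 | idle 1-10 | B 10-12 | C 12-15 | D 15-18 | E 18-19 | idle 19-20 | F 20-23 | G 23-26 | H 26-29 | F 29-32 | G 32-35 | H 35-36 | F 36-37 | G 37-38 |
Completion: A=1  B=12  C=15  D=18  E=19  F=37  G=38  H=36
Turnaround(C) = completion − arrival = 15 − 10 = 5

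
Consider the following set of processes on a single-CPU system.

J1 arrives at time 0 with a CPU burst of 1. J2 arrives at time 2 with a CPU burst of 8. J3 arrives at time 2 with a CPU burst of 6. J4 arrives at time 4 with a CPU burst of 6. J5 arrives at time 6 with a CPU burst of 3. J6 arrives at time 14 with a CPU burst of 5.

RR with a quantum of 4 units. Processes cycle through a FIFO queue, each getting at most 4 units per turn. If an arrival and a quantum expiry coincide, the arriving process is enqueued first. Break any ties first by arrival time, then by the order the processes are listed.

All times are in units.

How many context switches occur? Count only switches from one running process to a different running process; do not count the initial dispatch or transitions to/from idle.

Schedule: | J1 0-1 | idle 1-2 | J2 2-6 | J3 6-10 | J4 10-14 | J5 14-17 | J2 17-21 | J3 21-23 | J6 23-27 | J4 27-29 | J6 29-30 |
Completion: J1=1  J2=21  J3=23  J4=29  J5=17  J6=30
Turnaround (C−A): J1=1  J2=19  J3=21  J4=25  J5=11  J6=16

8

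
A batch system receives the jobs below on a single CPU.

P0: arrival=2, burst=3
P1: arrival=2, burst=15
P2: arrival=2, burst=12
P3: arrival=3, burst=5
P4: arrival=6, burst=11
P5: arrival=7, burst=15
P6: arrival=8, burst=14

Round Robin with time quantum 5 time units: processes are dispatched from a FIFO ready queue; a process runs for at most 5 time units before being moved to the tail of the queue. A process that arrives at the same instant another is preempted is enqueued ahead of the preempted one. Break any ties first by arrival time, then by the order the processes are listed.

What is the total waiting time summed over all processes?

270

Timeline: | idle 0-2 | P0 2-5 | P1 5-10 | P2 10-15 | P3 15-20 | P4 20-25 | P5 25-30 | P6 30-35 | P1 35-40 | P2 40-45 | P4 45-50 | P5 50-55 | P6 55-60 | P1 60-65 | P2 65-67 | P4 67-68 | P5 68-73 | P6 73-77 |
Completion: P0=5  P1=65  P2=67  P3=20  P4=68  P5=73  P6=77
Waiting = turnaround − burst: P0=0, P1=48, P2=53, P3=12, P4=51, P5=51, P6=55
Total waiting = 0 + 48 + 53 + 12 + 51 + 51 + 55 = 270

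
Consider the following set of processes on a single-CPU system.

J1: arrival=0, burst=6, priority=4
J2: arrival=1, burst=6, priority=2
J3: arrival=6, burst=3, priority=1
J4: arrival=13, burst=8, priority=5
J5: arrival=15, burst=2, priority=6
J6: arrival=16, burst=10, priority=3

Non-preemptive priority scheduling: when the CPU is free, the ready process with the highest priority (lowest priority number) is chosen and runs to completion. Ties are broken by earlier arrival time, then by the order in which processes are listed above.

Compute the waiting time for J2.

Timeline: | J1 0-6 | J3 6-9 | J2 9-15 | J4 15-23 | J6 23-33 | J5 33-35 |
Completion: J1=6  J2=15  J3=9  J4=23  J5=35  J6=33
Turnaround (C−A): J1=6  J2=14  J3=3  J4=10  J5=20  J6=17
Waiting(J2) = turnaround − burst = 14 − 6 = 8

8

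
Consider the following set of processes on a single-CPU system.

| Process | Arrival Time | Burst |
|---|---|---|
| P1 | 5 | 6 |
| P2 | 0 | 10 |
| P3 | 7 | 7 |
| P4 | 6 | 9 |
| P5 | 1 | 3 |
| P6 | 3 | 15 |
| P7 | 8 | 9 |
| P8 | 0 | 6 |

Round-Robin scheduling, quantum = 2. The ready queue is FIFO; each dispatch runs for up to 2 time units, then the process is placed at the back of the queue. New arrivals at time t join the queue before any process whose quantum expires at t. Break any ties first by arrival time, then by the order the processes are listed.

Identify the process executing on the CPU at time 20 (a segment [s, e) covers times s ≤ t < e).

Schedule: | P2 0-2 | P8 2-4 | P5 4-6 | P2 6-8 | P6 8-10 | P8 10-12 | P1 12-14 | P4 14-16 | P5 16-17 | P3 17-19 | P7 19-21 | P2 21-23 | P6 23-25 | P8 25-27 | P1 27-29 | P4 29-31 | P3 31-33 | P7 33-35 | P2 35-37 | P6 37-39 | P1 39-41 | P4 41-43 | P3 43-45 | P7 45-47 | P2 47-49 | P6 49-51 | P4 51-53 | P3 53-54 | P7 54-56 | P6 56-58 | P4 58-59 | P7 59-60 | P6 60-65 |
Completion: P1=41  P2=49  P3=54  P4=59  P5=17  P6=65  P7=60  P8=27
Turnaround (C−A): P1=36  P2=49  P3=47  P4=53  P5=16  P6=62  P7=52  P8=27

P7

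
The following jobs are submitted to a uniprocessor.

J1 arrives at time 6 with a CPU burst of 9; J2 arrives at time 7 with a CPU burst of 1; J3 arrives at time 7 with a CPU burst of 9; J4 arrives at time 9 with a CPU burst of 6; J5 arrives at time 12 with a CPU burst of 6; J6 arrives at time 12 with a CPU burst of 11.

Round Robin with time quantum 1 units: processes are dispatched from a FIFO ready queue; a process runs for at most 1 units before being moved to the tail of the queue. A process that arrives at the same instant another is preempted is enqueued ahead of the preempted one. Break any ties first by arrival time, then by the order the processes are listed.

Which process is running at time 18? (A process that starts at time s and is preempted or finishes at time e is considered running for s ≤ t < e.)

Gantt: | idle 0-6 | J1 6-7 | J2 7-8 | J3 8-9 | J1 9-10 | J4 10-11 | J3 11-12 | J1 12-13 | J4 13-14 | J5 14-15 | J6 15-16 | J3 16-17 | J1 17-18 | J4 18-19 | J5 19-20 | J6 20-21 | J3 21-22 | J1 22-23 | J4 23-24 | J5 24-25 | J6 25-26 | J3 26-27 | J1 27-28 | J4 28-29 | J5 29-30 | J6 30-31 | J3 31-32 | J1 32-33 | J4 33-34 | J5 34-35 | J6 35-36 | J3 36-37 | J1 37-38 | J5 38-39 | J6 39-40 | J3 40-41 | J1 41-42 | J6 42-43 | J3 43-44 | J6 44-48 |
Completion: J1=42  J2=8  J3=44  J4=34  J5=39  J6=48

J4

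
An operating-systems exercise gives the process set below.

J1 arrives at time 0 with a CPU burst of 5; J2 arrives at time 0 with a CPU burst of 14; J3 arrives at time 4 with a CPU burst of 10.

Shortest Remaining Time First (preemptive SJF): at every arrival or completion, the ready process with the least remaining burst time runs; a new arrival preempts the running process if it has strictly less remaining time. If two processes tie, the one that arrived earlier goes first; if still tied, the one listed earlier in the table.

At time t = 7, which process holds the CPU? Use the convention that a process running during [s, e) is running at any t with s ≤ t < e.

J3

Timeline: | J1 0-5 | J3 5-15 | J2 15-29 |
Completion: J1=5  J2=29  J3=15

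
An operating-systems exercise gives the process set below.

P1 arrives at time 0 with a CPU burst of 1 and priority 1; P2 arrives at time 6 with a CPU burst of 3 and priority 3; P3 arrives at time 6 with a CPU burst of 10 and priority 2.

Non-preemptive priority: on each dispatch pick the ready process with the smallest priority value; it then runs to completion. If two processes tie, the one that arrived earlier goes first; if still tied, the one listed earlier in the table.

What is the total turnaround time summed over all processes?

24

Gantt: | P1 0-1 | idle 1-6 | P3 6-16 | P2 16-19 |
Completion: P1=1  P2=19  P3=16
Turnaround = completion − arrival: P1=1, P2=13, P3=10
Total turnaround = 1 + 13 + 10 = 24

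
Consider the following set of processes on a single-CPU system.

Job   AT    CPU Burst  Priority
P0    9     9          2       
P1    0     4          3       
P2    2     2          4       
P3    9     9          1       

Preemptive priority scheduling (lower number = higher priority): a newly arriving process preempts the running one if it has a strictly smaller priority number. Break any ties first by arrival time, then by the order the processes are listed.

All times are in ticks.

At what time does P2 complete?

Timeline: | P1 0-4 | P2 4-6 | idle 6-9 | P3 9-18 | P0 18-27 |
Completion: P0=27  P1=4  P2=6  P3=18
Turnaround (C−A): P0=18  P1=4  P2=4  P3=9

6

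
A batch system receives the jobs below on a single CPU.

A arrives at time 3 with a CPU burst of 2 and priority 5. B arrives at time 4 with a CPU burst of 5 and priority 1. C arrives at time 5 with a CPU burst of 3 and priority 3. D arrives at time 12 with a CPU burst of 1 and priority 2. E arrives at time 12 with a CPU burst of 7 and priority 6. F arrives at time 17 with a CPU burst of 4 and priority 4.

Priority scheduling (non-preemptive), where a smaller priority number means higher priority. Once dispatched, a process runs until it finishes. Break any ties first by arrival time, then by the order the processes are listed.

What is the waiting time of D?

Gantt: | idle 0-3 | A 3-5 | B 5-10 | C 10-13 | D 13-14 | E 14-21 | F 21-25 |
Completion: A=5  B=10  C=13  D=14  E=21  F=25
Turnaround (C−A): A=2  B=6  C=8  D=2  E=9  F=8
Waiting(D) = turnaround − burst = 2 − 1 = 1

1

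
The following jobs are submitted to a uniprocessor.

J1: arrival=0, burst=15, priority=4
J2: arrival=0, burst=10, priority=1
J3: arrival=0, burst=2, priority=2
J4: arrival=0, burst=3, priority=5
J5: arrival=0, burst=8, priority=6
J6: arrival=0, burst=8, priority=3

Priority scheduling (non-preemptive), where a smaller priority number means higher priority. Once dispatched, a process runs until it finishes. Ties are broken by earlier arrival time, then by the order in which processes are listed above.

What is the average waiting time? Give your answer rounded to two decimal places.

Timeline: | J2 0-10 | J3 10-12 | J6 12-20 | J1 20-35 | J4 35-38 | J5 38-46 |
Completion: J1=35  J2=10  J3=12  J4=38  J5=46  J6=20
Turnaround (C−A): J1=35  J2=10  J3=12  J4=38  J5=46  J6=20
Waiting times: J1=20, J2=0, J3=10, J4=35, J5=38, J6=12
Average waiting = (20+0+10+35+38+12) / 6 = 115/6 = 19.17

19.17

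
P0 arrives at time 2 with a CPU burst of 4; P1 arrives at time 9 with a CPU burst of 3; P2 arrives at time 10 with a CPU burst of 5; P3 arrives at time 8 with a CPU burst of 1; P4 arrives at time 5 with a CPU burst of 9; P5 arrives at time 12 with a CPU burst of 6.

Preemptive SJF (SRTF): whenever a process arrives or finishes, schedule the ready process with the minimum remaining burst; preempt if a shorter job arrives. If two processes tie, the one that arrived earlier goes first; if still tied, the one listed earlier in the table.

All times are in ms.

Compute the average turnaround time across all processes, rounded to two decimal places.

Schedule: | idle 0-2 | P0 2-6 | P4 6-8 | P3 8-9 | P1 9-12 | P2 12-17 | P5 17-23 | P4 23-30 |
Completion: P0=6  P1=12  P2=17  P3=9  P4=30  P5=23
Turnaround (C−A): P0=4  P1=3  P2=7  P3=1  P4=25  P5=11
Turnaround times: P0=4, P1=3, P2=7, P3=1, P4=25, P5=11
Average turnaround = (4+3+7+1+25+11) / 6 = 51/6 = 8.50

8.50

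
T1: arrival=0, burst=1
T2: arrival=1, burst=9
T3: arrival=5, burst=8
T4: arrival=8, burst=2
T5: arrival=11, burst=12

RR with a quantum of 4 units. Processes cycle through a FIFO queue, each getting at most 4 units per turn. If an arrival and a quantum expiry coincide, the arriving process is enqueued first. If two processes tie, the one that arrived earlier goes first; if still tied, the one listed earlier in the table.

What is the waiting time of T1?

Timeline: | T1 0-1 | T2 1-5 | T3 5-9 | T2 9-13 | T4 13-15 | T3 15-19 | T5 19-23 | T2 23-24 | T5 24-32 |
Completion: T1=1  T2=24  T3=19  T4=15  T5=32
Turnaround (C−A): T1=1  T2=23  T3=14  T4=7  T5=21
Waiting(T1) = turnaround − burst = 1 − 1 = 0

0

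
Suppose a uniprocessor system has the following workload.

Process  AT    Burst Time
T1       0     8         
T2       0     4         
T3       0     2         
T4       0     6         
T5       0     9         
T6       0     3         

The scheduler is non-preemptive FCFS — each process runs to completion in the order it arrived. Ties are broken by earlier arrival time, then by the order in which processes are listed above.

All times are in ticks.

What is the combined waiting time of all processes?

83

Timeline: | T1 0-8 | T2 8-12 | T3 12-14 | T4 14-20 | T5 20-29 | T6 29-32 |
Completion: T1=8  T2=12  T3=14  T4=20  T5=29  T6=32
Waiting = turnaround − burst: T1=0, T2=8, T3=12, T4=14, T5=20, T6=29
Total waiting = 0 + 8 + 12 + 14 + 20 + 29 = 83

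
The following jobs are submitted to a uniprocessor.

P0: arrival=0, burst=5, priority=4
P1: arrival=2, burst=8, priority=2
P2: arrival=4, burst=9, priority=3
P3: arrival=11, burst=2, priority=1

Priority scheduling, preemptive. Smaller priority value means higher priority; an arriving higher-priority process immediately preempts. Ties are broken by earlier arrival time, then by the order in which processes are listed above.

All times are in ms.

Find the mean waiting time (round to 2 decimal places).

6.75

Timeline: | P0 0-2 | P1 2-10 | P2 10-11 | P3 11-13 | P2 13-21 | P0 21-24 |
Completion: P0=24  P1=10  P2=21  P3=13
Turnaround (C−A): P0=24  P1=8  P2=17  P3=2
Waiting times: P0=19, P1=0, P2=8, P3=0
Average waiting = (19+0+8+0) / 4 = 27/4 = 6.75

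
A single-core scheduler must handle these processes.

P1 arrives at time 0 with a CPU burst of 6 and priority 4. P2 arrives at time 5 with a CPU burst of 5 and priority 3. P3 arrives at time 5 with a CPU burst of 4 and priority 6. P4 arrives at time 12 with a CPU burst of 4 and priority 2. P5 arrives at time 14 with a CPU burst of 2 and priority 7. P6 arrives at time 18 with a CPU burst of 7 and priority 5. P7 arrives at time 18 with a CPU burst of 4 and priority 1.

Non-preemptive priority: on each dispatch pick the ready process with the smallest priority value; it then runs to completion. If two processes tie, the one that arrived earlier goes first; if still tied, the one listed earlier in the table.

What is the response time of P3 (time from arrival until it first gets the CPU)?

Gantt: | P1 0-6 | P2 6-11 | P3 11-15 | P4 15-19 | P7 19-23 | P6 23-30 | P5 30-32 |
Completion: P1=6  P2=11  P3=15  P4=19  P5=32  P6=30  P7=23
Turnaround (C−A): P1=6  P2=6  P3=10  P4=7  P5=18  P6=12  P7=5
Response(P3) = first start − arrival = 11 − 5 = 6

6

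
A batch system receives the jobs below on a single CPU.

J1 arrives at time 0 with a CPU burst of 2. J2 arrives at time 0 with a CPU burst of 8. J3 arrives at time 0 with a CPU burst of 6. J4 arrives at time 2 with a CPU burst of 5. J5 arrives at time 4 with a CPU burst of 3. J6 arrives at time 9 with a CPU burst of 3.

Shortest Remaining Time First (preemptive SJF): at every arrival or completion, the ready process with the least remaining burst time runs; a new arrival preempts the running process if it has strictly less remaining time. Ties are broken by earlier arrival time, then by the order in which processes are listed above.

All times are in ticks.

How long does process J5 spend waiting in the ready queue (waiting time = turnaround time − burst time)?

3

Timeline: | J1 0-2 | J4 2-7 | J5 7-10 | J6 10-13 | J3 13-19 | J2 19-27 |
Completion: J1=2  J2=27  J3=19  J4=7  J5=10  J6=13
Turnaround (C−A): J1=2  J2=27  J3=19  J4=5  J5=6  J6=4
Waiting(J5) = turnaround − burst = 6 − 3 = 3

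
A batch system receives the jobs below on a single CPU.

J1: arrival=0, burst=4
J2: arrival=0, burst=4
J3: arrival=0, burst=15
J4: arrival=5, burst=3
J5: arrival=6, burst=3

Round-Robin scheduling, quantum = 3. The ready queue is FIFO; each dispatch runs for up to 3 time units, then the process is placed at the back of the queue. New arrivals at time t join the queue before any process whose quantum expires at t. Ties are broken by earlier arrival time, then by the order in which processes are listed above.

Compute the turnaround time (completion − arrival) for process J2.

17

Timeline: | J1 0-3 | J2 3-6 | J3 6-9 | J1 9-10 | J4 10-13 | J5 13-16 | J2 16-17 | J3 17-29 |
Completion: J1=10  J2=17  J3=29  J4=13  J5=16
Turnaround (C−A): J1=10  J2=17  J3=29  J4=8  J5=10
Turnaround(J2) = completion − arrival = 17 − 0 = 17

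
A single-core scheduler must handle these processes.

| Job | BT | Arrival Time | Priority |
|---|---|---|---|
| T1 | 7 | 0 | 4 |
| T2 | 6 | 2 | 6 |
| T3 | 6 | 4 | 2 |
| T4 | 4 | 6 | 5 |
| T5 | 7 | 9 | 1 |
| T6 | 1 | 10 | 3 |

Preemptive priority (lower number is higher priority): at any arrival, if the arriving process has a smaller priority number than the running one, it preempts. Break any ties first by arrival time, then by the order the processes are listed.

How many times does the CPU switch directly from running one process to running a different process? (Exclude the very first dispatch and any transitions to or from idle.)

7

Schedule: | T1 0-4 | T3 4-9 | T5 9-16 | T3 16-17 | T6 17-18 | T1 18-21 | T4 21-25 | T2 25-31 |
Completion: T1=21  T2=31  T3=17  T4=25  T5=16  T6=18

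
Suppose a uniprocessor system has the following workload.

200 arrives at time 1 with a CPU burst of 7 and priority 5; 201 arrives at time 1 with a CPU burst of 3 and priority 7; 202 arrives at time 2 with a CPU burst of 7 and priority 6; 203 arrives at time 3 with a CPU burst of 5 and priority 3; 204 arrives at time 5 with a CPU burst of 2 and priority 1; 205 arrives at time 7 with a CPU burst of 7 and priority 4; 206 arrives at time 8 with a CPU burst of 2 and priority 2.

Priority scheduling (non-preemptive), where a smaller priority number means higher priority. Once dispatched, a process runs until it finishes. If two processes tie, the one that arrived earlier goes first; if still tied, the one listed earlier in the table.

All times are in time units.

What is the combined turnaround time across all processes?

109

Schedule: | idle 0-1 | 200 1-8 | 204 8-10 | 206 10-12 | 203 12-17 | 205 17-24 | 202 24-31 | 201 31-34 |
Completion: 200=8  201=34  202=31  203=17  204=10  205=24  206=12
Turnaround = completion − arrival: 200=7, 201=33, 202=29, 203=14, 204=5, 205=17, 206=4
Total turnaround = 7 + 33 + 29 + 14 + 5 + 17 + 4 = 109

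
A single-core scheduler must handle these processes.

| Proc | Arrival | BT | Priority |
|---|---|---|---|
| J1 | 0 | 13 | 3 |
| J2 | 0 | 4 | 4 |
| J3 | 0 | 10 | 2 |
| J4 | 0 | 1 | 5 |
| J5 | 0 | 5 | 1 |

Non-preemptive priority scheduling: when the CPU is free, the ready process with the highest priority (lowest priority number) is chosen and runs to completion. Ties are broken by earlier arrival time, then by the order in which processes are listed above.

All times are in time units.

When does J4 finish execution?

33

Timeline: | J5 0-5 | J3 5-15 | J1 15-28 | J2 28-32 | J4 32-33 |
Completion: J1=28  J2=32  J3=15  J4=33  J5=5
Turnaround (C−A): J1=28  J2=32  J3=15  J4=33  J5=5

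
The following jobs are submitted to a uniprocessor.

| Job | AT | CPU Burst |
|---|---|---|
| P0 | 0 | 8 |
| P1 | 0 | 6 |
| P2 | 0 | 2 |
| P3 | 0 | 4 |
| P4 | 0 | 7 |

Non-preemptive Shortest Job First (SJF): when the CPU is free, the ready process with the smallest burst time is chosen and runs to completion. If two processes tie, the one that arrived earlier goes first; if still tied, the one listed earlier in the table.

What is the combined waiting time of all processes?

39

Timeline: | P2 0-2 | P3 2-6 | P1 6-12 | P4 12-19 | P0 19-27 |
Completion: P0=27  P1=12  P2=2  P3=6  P4=19
Waiting = turnaround − burst: P0=19, P1=6, P2=0, P3=2, P4=12
Total waiting = 19 + 6 + 0 + 2 + 12 = 39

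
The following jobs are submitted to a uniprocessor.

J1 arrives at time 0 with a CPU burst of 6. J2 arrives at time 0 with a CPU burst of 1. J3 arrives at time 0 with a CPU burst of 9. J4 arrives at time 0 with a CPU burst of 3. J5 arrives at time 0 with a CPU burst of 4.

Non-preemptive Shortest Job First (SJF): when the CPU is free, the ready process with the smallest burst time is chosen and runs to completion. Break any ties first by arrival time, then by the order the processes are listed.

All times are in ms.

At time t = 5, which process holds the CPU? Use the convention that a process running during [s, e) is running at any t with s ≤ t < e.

J5

Timeline: | J2 0-1 | J4 1-4 | J5 4-8 | J1 8-14 | J3 14-23 |
Completion: J1=14  J2=1  J3=23  J4=4  J5=8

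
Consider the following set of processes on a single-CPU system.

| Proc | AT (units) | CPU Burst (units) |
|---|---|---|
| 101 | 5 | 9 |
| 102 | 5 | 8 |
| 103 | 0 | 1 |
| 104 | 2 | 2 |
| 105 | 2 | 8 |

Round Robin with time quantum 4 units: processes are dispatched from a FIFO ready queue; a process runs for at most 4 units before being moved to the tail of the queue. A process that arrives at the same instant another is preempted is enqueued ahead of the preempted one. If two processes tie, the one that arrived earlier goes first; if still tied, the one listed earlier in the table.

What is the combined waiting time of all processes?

40

Timeline: | 103 0-1 | idle 1-2 | 104 2-4 | 105 4-8 | 101 8-12 | 102 12-16 | 105 16-20 | 101 20-24 | 102 24-28 | 101 28-29 |
Completion: 101=29  102=28  103=1  104=4  105=20
Turnaround (C−A): 101=24  102=23  103=1  104=2  105=18
Waiting = turnaround − burst: 101=15, 102=15, 103=0, 104=0, 105=10
Total waiting = 15 + 15 + 0 + 0 + 10 = 40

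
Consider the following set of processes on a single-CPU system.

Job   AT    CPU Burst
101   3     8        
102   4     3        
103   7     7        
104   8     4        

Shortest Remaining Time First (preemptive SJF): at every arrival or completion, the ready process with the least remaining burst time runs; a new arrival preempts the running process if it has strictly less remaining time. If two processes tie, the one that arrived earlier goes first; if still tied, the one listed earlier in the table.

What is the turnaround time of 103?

Timeline: | idle 0-3 | 101 3-4 | 102 4-7 | 101 7-8 | 104 8-12 | 101 12-18 | 103 18-25 |
Completion: 101=18  102=7  103=25  104=12
Turnaround (C−A): 101=15  102=3  103=18  104=4
Turnaround(103) = completion − arrival = 25 − 7 = 18

18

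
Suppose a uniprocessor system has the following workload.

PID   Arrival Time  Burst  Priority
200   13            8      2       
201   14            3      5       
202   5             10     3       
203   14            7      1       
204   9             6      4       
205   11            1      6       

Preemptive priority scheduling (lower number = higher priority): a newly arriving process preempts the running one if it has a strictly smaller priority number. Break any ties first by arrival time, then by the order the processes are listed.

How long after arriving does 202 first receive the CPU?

0

Schedule: | idle 0-5 | 202 5-13 | 200 13-14 | 203 14-21 | 200 21-28 | 202 28-30 | 204 30-36 | 201 36-39 | 205 39-40 |
Completion: 200=28  201=39  202=30  203=21  204=36  205=40
Turnaround (C−A): 200=15  201=25  202=25  203=7  204=27  205=29
Response(202) = first start − arrival = 5 − 5 = 0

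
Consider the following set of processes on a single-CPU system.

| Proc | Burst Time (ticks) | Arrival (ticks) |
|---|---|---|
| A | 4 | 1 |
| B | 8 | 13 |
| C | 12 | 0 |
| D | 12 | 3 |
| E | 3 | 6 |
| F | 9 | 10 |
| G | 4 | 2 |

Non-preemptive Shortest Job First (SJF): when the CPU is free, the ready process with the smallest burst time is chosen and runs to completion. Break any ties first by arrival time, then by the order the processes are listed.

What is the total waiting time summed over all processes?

Schedule: | C 0-12 | E 12-15 | A 15-19 | G 19-23 | B 23-31 | F 31-40 | D 40-52 |
Completion: A=19  B=31  C=12  D=52  E=15  F=40  G=23
Waiting = turnaround − burst: A=14, B=10, C=0, D=37, E=6, F=21, G=17
Total waiting = 14 + 10 + 0 + 37 + 6 + 21 + 17 = 105

105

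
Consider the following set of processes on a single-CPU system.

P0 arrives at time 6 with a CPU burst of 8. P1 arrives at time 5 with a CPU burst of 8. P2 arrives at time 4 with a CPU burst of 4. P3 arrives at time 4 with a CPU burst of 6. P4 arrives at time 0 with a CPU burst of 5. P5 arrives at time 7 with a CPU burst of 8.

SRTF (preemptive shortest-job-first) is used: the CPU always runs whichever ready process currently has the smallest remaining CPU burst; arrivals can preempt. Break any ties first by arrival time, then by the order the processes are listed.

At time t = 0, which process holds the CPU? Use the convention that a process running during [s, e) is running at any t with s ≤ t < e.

Gantt: | P4 0-5 | P2 5-9 | P3 9-15 | P1 15-23 | P0 23-31 | P5 31-39 |
Completion: P0=31  P1=23  P2=9  P3=15  P4=5  P5=39
Turnaround (C−A): P0=25  P1=18  P2=5  P3=11  P4=5  P5=32

P4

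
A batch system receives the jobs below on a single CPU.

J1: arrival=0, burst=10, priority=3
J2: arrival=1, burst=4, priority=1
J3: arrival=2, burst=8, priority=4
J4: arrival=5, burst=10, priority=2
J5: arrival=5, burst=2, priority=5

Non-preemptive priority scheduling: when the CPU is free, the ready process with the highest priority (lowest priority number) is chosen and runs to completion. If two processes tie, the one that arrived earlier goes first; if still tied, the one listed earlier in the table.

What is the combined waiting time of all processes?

67

Timeline: | J1 0-10 | J2 10-14 | J4 14-24 | J3 24-32 | J5 32-34 |
Completion: J1=10  J2=14  J3=32  J4=24  J5=34
Waiting = turnaround − burst: J1=0, J2=9, J3=22, J4=9, J5=27
Total waiting = 0 + 9 + 22 + 9 + 27 = 67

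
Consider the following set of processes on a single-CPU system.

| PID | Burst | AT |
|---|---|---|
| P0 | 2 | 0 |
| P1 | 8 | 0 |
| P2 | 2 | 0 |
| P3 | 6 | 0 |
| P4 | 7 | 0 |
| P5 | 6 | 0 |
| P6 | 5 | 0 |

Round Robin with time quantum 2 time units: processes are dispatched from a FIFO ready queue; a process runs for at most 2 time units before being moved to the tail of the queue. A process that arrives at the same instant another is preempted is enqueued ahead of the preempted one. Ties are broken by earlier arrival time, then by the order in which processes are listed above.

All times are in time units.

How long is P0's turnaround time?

Schedule: | P0 0-2 | P1 2-4 | P2 4-6 | P3 6-8 | P4 8-10 | P5 10-12 | P6 12-14 | P1 14-16 | P3 16-18 | P4 18-20 | P5 20-22 | P6 22-24 | P1 24-26 | P3 26-28 | P4 28-30 | P5 30-32 | P6 32-33 | P1 33-35 | P4 35-36 |
Completion: P0=2  P1=35  P2=6  P3=28  P4=36  P5=32  P6=33
Turnaround (C−A): P0=2  P1=35  P2=6  P3=28  P4=36  P5=32  P6=33
Turnaround(P0) = completion − arrival = 2 − 0 = 2

2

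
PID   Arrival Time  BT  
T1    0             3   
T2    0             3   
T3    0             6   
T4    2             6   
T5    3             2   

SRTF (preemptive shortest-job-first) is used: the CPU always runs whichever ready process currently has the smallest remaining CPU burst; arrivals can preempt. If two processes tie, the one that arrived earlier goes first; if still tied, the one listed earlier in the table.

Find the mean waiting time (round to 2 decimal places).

5.00

Gantt: | T1 0-3 | T5 3-5 | T2 5-8 | T3 8-14 | T4 14-20 |
Completion: T1=3  T2=8  T3=14  T4=20  T5=5
Turnaround (C−A): T1=3  T2=8  T3=14  T4=18  T5=2
Waiting times: T1=0, T2=5, T3=8, T4=12, T5=0
Average waiting = (0+5+8+12+0) / 5 = 25/5 = 5.00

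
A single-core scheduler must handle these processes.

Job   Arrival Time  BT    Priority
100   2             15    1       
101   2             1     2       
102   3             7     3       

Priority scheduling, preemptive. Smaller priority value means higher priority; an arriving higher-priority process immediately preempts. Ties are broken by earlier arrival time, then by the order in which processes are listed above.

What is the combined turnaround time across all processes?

53

Gantt: | idle 0-2 | 100 2-17 | 101 17-18 | 102 18-25 |
Completion: 100=17  101=18  102=25
Turnaround (C−A): 100=15  101=16  102=22
Turnaround = completion − arrival: 100=15, 101=16, 102=22
Total turnaround = 15 + 16 + 22 = 53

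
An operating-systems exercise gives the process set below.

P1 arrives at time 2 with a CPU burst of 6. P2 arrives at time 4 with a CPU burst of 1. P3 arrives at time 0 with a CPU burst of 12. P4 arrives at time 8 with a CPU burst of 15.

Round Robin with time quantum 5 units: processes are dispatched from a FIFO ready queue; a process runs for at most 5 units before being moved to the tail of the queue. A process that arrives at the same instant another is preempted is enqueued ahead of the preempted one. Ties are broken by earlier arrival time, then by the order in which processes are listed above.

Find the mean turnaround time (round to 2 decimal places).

Schedule: | P3 0-5 | P1 5-10 | P2 10-11 | P3 11-16 | P4 16-21 | P1 21-22 | P3 22-24 | P4 24-34 |
Completion: P1=22  P2=11  P3=24  P4=34
Turnaround (C−A): P1=20  P2=7  P3=24  P4=26
Turnaround times: P1=20, P2=7, P3=24, P4=26
Average turnaround = (20+7+24+26) / 4 = 77/4 = 19.25

19.25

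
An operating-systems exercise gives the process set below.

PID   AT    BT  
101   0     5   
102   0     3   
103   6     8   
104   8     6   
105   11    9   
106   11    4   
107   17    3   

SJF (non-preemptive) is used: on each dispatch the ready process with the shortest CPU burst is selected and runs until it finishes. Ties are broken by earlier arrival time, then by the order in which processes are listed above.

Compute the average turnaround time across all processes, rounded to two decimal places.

Timeline: | 102 0-3 | 101 3-8 | 104 8-14 | 106 14-18 | 107 18-21 | 103 21-29 | 105 29-38 |
Completion: 101=8  102=3  103=29  104=14  105=38  106=18  107=21
Turnaround times: 101=8, 102=3, 103=23, 104=6, 105=27, 106=7, 107=4
Average turnaround = (8+3+23+6+27+7+4) / 7 = 78/7 = 11.14

11.14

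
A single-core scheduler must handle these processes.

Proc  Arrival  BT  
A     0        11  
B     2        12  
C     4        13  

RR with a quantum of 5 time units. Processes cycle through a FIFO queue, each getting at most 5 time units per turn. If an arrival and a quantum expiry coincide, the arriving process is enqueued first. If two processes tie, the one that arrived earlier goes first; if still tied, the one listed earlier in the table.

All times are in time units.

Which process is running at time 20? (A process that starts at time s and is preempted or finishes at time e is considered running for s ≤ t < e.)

B

Timeline: | A 0-5 | B 5-10 | C 10-15 | A 15-20 | B 20-25 | C 25-30 | A 30-31 | B 31-33 | C 33-36 |
Completion: A=31  B=33  C=36
Turnaround (C−A): A=31  B=31  C=32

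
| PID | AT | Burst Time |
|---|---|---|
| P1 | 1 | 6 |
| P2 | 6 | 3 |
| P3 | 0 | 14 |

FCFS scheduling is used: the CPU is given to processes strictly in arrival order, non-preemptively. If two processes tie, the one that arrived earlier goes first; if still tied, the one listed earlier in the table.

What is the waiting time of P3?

0

Schedule: | P3 0-14 | P1 14-20 | P2 20-23 |
Completion: P1=20  P2=23  P3=14
Waiting(P3) = turnaround − burst = 14 − 14 = 0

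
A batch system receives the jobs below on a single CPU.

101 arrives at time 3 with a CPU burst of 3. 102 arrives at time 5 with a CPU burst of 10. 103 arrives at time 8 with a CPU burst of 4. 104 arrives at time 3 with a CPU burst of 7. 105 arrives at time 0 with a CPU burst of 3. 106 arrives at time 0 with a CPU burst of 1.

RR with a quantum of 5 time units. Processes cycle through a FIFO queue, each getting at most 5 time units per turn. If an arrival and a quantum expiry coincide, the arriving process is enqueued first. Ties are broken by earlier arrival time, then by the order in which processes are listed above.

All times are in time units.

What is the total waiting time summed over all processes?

Schedule: | 105 0-3 | 106 3-4 | 101 4-7 | 104 7-12 | 102 12-17 | 103 17-21 | 104 21-23 | 102 23-28 |
Completion: 101=7  102=28  103=21  104=23  105=3  106=4
Waiting = turnaround − burst: 101=1, 102=13, 103=9, 104=13, 105=0, 106=3
Total waiting = 1 + 13 + 9 + 13 + 0 + 3 = 39

39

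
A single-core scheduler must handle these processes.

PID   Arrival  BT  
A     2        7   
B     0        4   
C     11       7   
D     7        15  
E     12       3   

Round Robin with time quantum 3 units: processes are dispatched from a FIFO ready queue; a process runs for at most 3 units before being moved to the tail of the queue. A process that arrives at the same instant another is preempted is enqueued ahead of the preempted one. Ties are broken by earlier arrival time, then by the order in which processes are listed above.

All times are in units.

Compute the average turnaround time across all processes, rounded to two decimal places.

Timeline: | B 0-3 | A 3-6 | B 6-7 | A 7-10 | D 10-13 | A 13-14 | C 14-17 | E 17-20 | D 20-23 | C 23-26 | D 26-29 | C 29-30 | D 30-36 |
Completion: A=14  B=7  C=30  D=36  E=20
Turnaround (C−A): A=12  B=7  C=19  D=29  E=8
Turnaround times: A=12, B=7, C=19, D=29, E=8
Average turnaround = (12+7+19+29+8) / 5 = 75/5 = 15.00

15.00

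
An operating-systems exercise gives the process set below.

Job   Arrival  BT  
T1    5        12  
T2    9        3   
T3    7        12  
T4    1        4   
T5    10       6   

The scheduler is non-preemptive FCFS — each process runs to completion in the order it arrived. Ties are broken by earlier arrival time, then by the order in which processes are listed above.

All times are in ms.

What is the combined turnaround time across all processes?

Gantt: | idle 0-1 | T4 1-5 | T1 5-17 | T3 17-29 | T2 29-32 | T5 32-38 |
Completion: T1=17  T2=32  T3=29  T4=5  T5=38
Turnaround (C−A): T1=12  T2=23  T3=22  T4=4  T5=28
Turnaround = completion − arrival: T1=12, T2=23, T3=22, T4=4, T5=28
Total turnaround = 12 + 23 + 22 + 4 + 28 = 89

89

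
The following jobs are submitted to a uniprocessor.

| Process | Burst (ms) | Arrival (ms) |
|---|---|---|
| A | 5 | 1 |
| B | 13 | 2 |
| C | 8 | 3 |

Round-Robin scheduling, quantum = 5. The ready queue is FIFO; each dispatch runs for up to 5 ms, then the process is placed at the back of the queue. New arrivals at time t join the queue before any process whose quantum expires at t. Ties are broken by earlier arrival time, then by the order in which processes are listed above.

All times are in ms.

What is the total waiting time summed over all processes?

25

Gantt: | idle 0-1 | A 1-6 | B 6-11 | C 11-16 | B 16-21 | C 21-24 | B 24-27 |
Completion: A=6  B=27  C=24
Waiting = turnaround − burst: A=0, B=12, C=13
Total waiting = 0 + 12 + 13 = 25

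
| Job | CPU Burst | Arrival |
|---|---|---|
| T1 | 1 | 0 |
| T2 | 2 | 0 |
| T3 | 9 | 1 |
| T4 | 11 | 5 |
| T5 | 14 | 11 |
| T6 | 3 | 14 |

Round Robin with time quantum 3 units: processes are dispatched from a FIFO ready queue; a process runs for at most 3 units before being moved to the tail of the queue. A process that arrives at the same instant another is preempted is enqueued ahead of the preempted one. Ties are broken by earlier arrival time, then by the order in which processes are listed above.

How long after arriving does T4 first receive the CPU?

1

Timeline: | T1 0-1 | T2 1-3 | T3 3-6 | T4 6-9 | T3 9-12 | T4 12-15 | T5 15-18 | T3 18-21 | T6 21-24 | T4 24-27 | T5 27-30 | T4 30-32 | T5 32-40 |
Completion: T1=1  T2=3  T3=21  T4=32  T5=40  T6=24
Turnaround (C−A): T1=1  T2=3  T3=20  T4=27  T5=29  T6=10
Response(T4) = first start − arrival = 6 − 5 = 1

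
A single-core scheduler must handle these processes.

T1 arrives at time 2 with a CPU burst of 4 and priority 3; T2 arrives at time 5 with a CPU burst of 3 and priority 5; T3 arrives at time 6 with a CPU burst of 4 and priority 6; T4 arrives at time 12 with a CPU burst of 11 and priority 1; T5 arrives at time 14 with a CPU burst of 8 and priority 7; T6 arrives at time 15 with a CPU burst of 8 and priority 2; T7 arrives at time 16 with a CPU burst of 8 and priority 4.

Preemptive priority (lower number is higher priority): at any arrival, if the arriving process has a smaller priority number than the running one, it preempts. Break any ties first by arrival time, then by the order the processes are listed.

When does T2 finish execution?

9

Schedule: | idle 0-2 | T1 2-6 | T2 6-9 | T3 9-12 | T4 12-23 | T6 23-31 | T7 31-39 | T3 39-40 | T5 40-48 |
Completion: T1=6  T2=9  T3=40  T4=23  T5=48  T6=31  T7=39
Turnaround (C−A): T1=4  T2=4  T3=34  T4=11  T5=34  T6=16  T7=23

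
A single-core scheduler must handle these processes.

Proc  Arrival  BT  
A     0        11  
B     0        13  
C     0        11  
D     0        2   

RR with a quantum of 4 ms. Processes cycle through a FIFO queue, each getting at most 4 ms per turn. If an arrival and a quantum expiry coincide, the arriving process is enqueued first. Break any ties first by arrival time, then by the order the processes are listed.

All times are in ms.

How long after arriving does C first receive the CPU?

8

Gantt: | A 0-4 | B 4-8 | C 8-12 | D 12-14 | A 14-18 | B 18-22 | C 22-26 | A 26-29 | B 29-33 | C 33-36 | B 36-37 |
Completion: A=29  B=37  C=36  D=14
Turnaround (C−A): A=29  B=37  C=36  D=14
Response(C) = first start − arrival = 8 − 0 = 8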